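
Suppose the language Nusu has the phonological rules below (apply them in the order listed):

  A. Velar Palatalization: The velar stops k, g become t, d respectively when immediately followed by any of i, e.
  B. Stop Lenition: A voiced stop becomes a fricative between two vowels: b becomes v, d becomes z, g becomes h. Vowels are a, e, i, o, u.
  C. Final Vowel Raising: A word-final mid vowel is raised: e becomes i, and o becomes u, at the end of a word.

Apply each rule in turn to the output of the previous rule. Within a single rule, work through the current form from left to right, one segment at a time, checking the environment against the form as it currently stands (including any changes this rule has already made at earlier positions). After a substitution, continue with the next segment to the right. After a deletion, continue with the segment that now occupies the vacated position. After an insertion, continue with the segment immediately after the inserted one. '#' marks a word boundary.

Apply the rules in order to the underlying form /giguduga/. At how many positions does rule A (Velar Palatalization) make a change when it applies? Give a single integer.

A Velar Palatalization: [giguduga] → [diguduga]
B Stop Lenition: [diguduga] → [dihuzuha]
C Final Vowel Raising: no change — [dihuzuha]
Rule A changed 1 position(s).

1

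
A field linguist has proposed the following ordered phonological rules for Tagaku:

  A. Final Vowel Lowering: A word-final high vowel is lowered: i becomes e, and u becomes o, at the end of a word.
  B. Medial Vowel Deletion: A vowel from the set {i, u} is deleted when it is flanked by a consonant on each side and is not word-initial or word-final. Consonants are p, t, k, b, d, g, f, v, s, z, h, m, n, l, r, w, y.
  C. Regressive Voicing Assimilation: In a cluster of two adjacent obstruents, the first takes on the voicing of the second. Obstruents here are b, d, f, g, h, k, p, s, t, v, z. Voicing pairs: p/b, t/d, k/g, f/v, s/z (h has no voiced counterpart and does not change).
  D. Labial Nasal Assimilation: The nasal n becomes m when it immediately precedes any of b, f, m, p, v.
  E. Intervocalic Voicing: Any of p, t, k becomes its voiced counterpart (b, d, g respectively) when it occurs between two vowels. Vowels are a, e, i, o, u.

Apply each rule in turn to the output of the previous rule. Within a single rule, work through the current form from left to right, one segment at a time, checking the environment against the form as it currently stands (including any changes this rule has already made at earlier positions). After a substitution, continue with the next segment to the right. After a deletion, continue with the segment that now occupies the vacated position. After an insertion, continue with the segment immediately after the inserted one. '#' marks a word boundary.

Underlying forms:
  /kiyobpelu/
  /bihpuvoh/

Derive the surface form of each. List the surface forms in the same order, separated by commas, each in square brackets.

/kiyobpelu/:
  A Final Vowel Lowering: [kiyobpelu] → [kiyobpelo]
  B Medial Vowel Deletion: [kiyobpelo] → [kyobpelo]
  C Regressive Voicing Assimilation: [kyobpelo] → [kyoppelo]
  D Labial Nasal Assimilation: no change — [kyoppelo]
  E Intervocalic Voicing: no change — [kyoppelo]
/bihpuvoh/:
  A Final Vowel Lowering: no change — [bihpuvoh]
  B Medial Vowel Deletion: [bihpuvoh] → [bhpvoh]
  C Regressive Voicing Assimilation: [bhpvoh] → [phbvoh]
  D Labial Nasal Assimilation: no change — [phbvoh]
  E Intervocalic Voicing: no change — [phbvoh]

[kyoppelo], [phbvoh]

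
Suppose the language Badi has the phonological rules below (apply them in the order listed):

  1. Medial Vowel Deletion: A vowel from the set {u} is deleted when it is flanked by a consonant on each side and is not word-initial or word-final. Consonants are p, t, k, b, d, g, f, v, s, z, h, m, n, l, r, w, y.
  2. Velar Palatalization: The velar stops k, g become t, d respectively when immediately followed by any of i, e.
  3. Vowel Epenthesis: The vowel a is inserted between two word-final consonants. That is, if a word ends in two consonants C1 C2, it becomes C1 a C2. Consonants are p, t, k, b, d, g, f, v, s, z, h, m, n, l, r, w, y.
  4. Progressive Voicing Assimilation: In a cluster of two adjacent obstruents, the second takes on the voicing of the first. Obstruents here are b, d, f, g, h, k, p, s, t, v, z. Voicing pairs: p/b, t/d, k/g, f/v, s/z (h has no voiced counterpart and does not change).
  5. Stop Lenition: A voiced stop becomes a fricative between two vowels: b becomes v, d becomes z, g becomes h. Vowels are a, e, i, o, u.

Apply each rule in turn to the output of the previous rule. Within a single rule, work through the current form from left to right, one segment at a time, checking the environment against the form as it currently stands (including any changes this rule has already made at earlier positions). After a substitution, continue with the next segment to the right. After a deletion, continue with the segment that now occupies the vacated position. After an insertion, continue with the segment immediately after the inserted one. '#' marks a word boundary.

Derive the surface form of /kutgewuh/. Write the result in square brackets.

[kttewah]

1 Medial Vowel Deletion: [kutgewuh] → [ktgewh]
2 Velar Palatalization: [ktgewh] → [ktdewh]
3 Vowel Epenthesis: [ktdewh] → [ktdewah]
4 Progressive Voicing Assimilation: [ktdewah] → [kttewah]
5 Stop Lenition: no change — [kttewah]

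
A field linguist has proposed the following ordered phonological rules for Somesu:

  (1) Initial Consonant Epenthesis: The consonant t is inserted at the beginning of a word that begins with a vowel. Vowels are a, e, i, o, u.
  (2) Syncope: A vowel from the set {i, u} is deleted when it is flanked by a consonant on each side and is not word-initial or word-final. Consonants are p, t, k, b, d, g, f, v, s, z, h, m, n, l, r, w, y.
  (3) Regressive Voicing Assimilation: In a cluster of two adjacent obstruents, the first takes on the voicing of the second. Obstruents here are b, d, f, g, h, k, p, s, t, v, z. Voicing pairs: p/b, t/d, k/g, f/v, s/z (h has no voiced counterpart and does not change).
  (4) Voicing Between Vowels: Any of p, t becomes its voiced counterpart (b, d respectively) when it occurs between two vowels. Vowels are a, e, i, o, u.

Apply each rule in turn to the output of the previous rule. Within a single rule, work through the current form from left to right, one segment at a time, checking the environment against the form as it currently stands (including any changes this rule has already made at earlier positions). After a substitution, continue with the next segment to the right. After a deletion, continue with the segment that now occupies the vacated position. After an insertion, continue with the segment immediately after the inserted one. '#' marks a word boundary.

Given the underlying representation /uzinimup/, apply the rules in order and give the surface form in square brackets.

[dznmp]

(1) Initial Consonant Epenthesis: [uzinimup] → [tuzinimup]
(2) Syncope: [tuzinimup] → [tznmp]
(3) Regressive Voicing Assimilation: [tznmp] → [dznmp]
(4) Voicing Between Vowels: no change — [dznmp]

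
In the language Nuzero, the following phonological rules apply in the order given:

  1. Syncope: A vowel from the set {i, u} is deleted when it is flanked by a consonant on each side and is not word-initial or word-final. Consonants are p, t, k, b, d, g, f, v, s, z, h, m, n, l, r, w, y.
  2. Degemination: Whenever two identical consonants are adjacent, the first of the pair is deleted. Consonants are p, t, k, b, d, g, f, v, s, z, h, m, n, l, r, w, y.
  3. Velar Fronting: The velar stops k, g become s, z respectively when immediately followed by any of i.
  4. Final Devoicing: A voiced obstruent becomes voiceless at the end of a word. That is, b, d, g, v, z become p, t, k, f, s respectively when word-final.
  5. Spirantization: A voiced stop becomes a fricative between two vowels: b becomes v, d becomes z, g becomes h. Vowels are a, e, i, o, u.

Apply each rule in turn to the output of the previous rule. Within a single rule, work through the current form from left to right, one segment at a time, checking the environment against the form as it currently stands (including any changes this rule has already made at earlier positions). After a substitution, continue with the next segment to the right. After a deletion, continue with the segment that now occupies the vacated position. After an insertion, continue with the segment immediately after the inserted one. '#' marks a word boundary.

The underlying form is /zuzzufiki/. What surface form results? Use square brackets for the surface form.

1 Syncope: [zuzzufiki] → [zzzfki]
2 Degemination: [zzzfki] → [zfki]
3 Velar Fronting: [zfki] → [zfsi]
4 Final Devoicing: no change — [zfsi]
5 Spirantization: no change — [zfsi]

[zfsi]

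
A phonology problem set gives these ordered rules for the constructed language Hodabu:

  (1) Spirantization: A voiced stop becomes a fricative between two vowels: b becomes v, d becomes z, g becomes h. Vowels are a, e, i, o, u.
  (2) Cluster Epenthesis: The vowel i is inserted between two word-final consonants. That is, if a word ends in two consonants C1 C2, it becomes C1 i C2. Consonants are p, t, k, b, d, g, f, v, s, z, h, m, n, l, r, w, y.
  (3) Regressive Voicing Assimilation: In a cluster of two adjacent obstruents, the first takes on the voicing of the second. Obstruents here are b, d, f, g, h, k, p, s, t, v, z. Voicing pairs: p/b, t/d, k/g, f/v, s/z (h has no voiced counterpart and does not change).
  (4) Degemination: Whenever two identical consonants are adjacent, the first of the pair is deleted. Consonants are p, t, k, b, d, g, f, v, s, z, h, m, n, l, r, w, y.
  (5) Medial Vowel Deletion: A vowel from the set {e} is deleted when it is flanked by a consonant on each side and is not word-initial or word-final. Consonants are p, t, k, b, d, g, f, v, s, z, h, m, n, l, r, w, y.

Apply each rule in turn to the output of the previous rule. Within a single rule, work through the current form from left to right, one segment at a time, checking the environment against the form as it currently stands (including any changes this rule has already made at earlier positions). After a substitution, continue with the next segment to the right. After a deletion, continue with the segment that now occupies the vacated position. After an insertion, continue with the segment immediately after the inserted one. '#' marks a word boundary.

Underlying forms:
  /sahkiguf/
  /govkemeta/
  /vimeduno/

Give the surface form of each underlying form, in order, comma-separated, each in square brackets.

/sahkiguf/:
  (1) Spirantization: [sahkiguf] → [sahkihuf]
  (2) Cluster Epenthesis: no change — [sahkihuf]
  (3) Regressive Voicing Assimilation: no change — [sahkihuf]
  (4) Degemination: no change — [sahkihuf]
  (5) Medial Vowel Deletion: no change — [sahkihuf]
/govkemeta/:
  (1) Spirantization: no change — [govkemeta]
  (2) Cluster Epenthesis: no change — [govkemeta]
  (3) Regressive Voicing Assimilation: [govkemeta] → [gofkemeta]
  (4) Degemination: no change — [gofkemeta]
  (5) Medial Vowel Deletion: [gofkemeta] → [gofkmta]
/vimeduno/:
  (1) Spirantization: [vimeduno] → [vimezuno]
  (2) Cluster Epenthesis: no change — [vimezuno]
  (3) Regressive Voicing Assimilation: no change — [vimezuno]
  (4) Degemination: no change — [vimezuno]
  (5) Medial Vowel Deletion: [vimezuno] → [vimzuno]

[sahkihuf], [gofkmta], [vimzuno]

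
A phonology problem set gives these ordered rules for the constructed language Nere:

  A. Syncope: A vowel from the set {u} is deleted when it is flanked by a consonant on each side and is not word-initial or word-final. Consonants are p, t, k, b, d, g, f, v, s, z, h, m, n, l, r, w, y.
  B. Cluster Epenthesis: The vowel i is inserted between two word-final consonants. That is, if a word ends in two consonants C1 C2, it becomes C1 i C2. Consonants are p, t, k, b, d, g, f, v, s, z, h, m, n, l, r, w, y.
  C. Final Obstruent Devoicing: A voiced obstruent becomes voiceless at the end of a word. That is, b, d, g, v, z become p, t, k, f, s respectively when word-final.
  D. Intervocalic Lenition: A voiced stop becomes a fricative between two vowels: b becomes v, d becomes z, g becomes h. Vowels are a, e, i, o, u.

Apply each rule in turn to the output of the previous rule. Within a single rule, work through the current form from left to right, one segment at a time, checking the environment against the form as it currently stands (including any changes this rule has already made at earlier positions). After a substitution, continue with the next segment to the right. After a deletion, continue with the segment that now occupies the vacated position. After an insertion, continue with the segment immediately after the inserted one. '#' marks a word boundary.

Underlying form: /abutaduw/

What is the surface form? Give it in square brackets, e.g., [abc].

A Syncope: [abutaduw] → [abtadw]
B Cluster Epenthesis: [abtadw] → [abtadiw]
C Final Obstruent Devoicing: no change — [abtadiw]
D Intervocalic Lenition: [abtadiw] → [abtaziw]

[abtaziw]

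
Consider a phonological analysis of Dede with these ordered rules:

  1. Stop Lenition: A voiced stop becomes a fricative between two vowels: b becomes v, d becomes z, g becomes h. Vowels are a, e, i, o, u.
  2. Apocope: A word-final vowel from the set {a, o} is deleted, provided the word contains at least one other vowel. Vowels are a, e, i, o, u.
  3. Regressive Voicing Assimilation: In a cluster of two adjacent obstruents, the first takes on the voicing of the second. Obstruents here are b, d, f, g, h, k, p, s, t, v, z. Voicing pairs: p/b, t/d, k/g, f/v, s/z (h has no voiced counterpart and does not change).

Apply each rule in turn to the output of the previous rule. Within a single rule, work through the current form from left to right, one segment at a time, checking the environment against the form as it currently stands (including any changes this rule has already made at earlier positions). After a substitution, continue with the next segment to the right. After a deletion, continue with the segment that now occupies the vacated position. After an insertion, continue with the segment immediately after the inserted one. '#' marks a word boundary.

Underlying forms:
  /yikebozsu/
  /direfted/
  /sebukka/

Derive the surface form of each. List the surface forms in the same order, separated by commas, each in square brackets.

/yikebozsu/:
  1 Stop Lenition: [yikebozsu] → [yikevozsu]
  2 Apocope: no change — [yikevozsu]
  3 Regressive Voicing Assimilation: [yikevozsu] → [yikevossu]
/direfted/:
  1 Stop Lenition: no change — [direfted]
  2 Apocope: no change — [direfted]
  3 Regressive Voicing Assimilation: no change — [direfted]
/sebukka/:
  1 Stop Lenition: [sebukka] → [sevukka]
  2 Apocope: [sevukka] → [sevukk]
  3 Regressive Voicing Assimilation: no change — [sevukk]

[yikevossu], [direfted], [sevukk]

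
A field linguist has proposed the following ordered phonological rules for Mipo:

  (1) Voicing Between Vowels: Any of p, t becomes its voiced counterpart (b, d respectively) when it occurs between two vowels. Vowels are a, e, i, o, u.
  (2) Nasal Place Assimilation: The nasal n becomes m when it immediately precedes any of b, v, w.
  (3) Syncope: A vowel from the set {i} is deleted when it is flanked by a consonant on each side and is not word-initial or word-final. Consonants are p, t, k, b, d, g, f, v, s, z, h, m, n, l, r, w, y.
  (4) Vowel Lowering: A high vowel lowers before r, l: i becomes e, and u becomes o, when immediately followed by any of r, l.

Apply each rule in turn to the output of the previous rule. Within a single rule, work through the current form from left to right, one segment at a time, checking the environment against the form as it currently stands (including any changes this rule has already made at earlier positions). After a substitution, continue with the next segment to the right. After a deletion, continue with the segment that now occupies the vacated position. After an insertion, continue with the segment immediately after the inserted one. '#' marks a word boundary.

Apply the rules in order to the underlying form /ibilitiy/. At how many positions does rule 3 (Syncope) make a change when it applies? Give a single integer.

3

(1) Voicing Between Vowels: [ibilitiy] → [ibilidiy]
(2) Nasal Place Assimilation: no change — [ibilidiy]
(3) Syncope: [ibilidiy] → [ibldy]
(4) Vowel Lowering: no change — [ibldy]
Rule 3 changed 3 position(s).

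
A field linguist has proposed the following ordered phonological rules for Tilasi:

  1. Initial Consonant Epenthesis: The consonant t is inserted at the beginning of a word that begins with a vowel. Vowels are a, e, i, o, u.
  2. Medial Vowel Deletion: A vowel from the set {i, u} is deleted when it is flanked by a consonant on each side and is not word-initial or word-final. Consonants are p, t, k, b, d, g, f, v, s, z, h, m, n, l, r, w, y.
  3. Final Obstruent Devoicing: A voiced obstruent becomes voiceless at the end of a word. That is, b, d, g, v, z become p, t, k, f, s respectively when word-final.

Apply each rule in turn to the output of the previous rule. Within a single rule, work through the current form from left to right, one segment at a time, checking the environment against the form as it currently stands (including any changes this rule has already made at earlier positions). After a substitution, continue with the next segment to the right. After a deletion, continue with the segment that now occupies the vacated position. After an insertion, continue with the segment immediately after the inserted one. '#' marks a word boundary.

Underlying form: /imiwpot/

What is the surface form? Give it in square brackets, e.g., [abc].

[tmwpot]

1 Initial Consonant Epenthesis: [imiwpot] → [timiwpot]
2 Medial Vowel Deletion: [timiwpot] → [tmwpot]
3 Final Obstruent Devoicing: no change — [tmwpot]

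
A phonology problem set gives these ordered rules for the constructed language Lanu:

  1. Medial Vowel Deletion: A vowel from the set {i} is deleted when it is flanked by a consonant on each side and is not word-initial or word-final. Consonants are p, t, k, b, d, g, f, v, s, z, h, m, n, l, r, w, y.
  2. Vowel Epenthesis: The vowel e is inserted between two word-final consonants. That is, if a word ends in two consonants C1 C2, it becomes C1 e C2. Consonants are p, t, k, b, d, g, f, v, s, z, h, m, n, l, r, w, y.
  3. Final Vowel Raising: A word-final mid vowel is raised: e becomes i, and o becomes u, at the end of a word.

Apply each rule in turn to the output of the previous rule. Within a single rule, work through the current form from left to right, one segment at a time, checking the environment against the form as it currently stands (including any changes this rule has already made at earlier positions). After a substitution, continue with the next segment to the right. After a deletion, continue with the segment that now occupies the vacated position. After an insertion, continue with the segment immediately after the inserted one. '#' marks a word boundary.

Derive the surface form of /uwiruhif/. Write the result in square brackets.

[uwruhef]

1 Medial Vowel Deletion: [uwiruhif] → [uwruhf]
2 Vowel Epenthesis: [uwruhf] → [uwruhef]
3 Final Vowel Raising: no change — [uwruhef]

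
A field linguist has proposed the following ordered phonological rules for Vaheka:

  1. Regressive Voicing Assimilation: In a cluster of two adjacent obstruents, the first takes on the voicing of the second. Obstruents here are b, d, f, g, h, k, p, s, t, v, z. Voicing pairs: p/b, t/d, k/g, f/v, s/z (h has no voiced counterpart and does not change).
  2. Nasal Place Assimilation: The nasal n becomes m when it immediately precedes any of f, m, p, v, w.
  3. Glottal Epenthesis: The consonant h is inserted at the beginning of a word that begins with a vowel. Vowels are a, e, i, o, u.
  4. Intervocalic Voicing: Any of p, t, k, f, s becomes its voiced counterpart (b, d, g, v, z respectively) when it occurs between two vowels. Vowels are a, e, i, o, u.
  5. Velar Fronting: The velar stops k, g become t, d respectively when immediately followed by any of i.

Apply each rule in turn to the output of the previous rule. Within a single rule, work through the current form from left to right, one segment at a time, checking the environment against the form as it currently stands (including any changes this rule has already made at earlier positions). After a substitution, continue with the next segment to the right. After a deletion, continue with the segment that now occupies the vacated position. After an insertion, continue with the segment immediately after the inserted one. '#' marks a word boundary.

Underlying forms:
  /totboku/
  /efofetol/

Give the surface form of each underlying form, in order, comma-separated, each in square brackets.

/totboku/:
  1 Regressive Voicing Assimilation: [totboku] → [todboku]
  2 Nasal Place Assimilation: no change — [todboku]
  3 Glottal Epenthesis: no change — [todboku]
  4 Intervocalic Voicing: [todboku] → [todbogu]
  5 Velar Fronting: no change — [todbogu]
/efofetol/:
  1 Regressive Voicing Assimilation: no change — [efofetol]
  2 Nasal Place Assimilation: no change — [efofetol]
  3 Glottal Epenthesis: [efofetol] → [hefofetol]
  4 Intervocalic Voicing: [hefofetol] → [hevovedol]
  5 Velar Fronting: no change — [hevovedol]

[todbogu], [hevovedol]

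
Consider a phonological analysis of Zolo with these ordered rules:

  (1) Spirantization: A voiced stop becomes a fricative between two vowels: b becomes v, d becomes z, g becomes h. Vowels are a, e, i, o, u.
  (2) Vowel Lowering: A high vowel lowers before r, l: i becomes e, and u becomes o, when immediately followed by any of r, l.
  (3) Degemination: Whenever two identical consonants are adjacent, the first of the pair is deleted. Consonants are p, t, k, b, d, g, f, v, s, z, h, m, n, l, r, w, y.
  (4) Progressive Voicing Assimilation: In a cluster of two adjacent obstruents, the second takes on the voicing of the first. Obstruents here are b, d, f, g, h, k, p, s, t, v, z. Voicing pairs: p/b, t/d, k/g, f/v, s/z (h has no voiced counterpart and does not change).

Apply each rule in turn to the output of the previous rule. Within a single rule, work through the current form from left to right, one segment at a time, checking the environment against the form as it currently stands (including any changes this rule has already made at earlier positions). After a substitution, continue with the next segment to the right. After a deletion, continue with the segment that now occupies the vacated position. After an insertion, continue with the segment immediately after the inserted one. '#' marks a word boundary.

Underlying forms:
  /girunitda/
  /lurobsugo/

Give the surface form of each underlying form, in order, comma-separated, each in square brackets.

/girunitda/:
  (1) Spirantization: no change — [girunitda]
  (2) Vowel Lowering: [girunitda] → [gerunitda]
  (3) Degemination: no change — [gerunitda]
  (4) Progressive Voicing Assimilation: [gerunitda] → [gerunitta]
/lurobsugo/:
  (1) Spirantization: [lurobsugo] → [lurobsuho]
  (2) Vowel Lowering: [lurobsuho] → [lorobsuho]
  (3) Degemination: no change — [lorobsuho]
  (4) Progressive Voicing Assimilation: [lorobsuho] → [lorobzuho]

[gerunitta], [lorobzuho]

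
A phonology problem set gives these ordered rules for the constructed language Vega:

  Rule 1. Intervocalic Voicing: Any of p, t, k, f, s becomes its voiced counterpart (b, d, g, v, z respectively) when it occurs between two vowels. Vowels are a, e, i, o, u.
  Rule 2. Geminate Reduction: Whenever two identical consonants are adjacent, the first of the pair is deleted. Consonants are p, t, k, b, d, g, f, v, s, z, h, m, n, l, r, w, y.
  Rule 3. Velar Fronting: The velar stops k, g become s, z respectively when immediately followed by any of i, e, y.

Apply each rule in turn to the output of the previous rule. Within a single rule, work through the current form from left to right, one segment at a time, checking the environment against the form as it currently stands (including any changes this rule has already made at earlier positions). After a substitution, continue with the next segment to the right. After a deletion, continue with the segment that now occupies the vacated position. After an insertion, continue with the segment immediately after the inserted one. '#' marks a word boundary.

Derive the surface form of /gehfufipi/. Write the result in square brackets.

Rule 1 Intervocalic Voicing: [gehfufipi] → [gehfuvibi]
Rule 2 Geminate Reduction: no change — [gehfuvibi]
Rule 3 Velar Fronting: [gehfuvibi] → [zehfuvibi]

[zehfuvibi]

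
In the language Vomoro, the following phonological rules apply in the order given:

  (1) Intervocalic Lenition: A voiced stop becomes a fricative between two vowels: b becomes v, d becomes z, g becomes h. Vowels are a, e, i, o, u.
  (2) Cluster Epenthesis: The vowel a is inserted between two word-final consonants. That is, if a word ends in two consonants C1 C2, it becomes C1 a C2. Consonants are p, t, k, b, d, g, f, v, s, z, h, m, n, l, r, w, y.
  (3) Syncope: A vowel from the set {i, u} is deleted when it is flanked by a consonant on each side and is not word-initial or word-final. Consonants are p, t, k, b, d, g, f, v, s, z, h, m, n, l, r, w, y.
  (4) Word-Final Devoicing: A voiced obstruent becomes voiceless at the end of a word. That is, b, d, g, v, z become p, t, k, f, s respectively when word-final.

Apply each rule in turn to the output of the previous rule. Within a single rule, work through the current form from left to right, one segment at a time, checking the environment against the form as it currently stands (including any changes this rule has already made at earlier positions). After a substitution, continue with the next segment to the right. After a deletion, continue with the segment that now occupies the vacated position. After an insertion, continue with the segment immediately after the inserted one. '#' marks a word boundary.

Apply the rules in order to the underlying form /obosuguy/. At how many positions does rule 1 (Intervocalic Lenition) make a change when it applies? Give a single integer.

2

(1) Intervocalic Lenition: [obosuguy] → [ovosuhuy]
(2) Cluster Epenthesis: no change — [ovosuhuy]
(3) Syncope: [ovosuhuy] → [ovoshy]
(4) Word-Final Devoicing: no change — [ovoshy]
Rule 1 changed 2 position(s).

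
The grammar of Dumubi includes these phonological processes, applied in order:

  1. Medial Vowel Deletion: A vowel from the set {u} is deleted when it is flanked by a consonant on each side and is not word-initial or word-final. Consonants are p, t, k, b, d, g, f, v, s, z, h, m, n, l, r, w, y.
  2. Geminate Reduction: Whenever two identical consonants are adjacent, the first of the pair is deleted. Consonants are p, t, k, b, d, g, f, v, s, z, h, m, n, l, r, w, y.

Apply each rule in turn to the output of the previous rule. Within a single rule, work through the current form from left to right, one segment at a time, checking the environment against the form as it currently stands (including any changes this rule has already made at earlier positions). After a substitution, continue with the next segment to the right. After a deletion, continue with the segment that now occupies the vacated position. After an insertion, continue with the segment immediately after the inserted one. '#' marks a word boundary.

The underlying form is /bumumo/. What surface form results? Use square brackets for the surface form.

1 Medial Vowel Deletion: [bumumo] → [bmmo]
2 Geminate Reduction: [bmmo] → [bmo]

[bmo]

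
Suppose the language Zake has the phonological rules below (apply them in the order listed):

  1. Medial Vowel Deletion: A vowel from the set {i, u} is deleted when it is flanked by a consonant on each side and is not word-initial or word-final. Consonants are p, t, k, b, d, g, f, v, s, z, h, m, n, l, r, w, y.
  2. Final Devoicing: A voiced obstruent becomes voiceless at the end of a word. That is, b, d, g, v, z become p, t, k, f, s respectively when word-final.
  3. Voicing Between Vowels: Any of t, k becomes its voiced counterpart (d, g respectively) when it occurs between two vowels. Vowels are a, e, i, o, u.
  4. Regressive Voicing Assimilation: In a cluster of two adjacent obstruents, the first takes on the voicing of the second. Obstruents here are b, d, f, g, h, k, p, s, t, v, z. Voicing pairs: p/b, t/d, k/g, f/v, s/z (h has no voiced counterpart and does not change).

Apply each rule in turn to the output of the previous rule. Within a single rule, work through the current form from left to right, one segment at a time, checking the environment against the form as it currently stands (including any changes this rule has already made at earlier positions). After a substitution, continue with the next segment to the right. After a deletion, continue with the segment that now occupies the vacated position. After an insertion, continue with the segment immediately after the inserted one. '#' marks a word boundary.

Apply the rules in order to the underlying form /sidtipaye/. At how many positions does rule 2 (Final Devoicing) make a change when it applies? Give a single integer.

1 Medial Vowel Deletion: [sidtipaye] → [sdtpaye]
2 Final Devoicing: no change — [sdtpaye]
3 Voicing Between Vowels: no change — [sdtpaye]
4 Regressive Voicing Assimilation: [sdtpaye] → [zttpaye]
Rule 2 changed 0 position(s).

0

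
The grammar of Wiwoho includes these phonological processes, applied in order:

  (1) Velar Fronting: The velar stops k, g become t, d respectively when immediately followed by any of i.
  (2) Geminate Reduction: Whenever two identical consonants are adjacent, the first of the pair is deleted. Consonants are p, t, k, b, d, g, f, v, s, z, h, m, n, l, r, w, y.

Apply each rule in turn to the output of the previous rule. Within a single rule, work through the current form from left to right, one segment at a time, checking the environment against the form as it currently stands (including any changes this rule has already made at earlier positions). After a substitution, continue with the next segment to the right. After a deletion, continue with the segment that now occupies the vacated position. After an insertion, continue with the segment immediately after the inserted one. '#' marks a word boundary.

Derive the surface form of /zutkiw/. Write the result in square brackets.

(1) Velar Fronting: [zutkiw] → [zuttiw]
(2) Geminate Reduction: [zuttiw] → [zutiw]

[zutiw]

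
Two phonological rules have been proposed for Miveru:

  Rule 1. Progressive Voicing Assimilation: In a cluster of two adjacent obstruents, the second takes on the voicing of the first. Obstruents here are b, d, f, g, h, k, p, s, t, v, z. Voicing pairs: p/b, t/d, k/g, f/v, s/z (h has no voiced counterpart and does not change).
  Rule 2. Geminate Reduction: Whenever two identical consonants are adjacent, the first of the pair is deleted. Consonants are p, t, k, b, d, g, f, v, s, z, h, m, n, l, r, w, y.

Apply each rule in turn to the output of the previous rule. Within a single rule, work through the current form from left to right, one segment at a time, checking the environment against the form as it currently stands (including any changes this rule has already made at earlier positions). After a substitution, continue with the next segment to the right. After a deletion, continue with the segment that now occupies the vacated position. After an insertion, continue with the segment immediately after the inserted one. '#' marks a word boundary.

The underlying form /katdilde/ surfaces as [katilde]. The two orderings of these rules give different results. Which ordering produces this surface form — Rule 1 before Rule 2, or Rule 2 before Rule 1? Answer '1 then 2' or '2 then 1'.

Order 1 then 2:
  1 Progressive Voicing Assimilation: [katdilde] → [kattilde]
  2 Geminate Reduction: [kattilde] → [katilde]
  result: [katilde]
Order 2 then 1:
  2 Geminate Reduction: no change — [katdilde]
  1 Progressive Voicing Assimilation: [katdilde] → [kattilde]
  result: [kattilde]

1 then 2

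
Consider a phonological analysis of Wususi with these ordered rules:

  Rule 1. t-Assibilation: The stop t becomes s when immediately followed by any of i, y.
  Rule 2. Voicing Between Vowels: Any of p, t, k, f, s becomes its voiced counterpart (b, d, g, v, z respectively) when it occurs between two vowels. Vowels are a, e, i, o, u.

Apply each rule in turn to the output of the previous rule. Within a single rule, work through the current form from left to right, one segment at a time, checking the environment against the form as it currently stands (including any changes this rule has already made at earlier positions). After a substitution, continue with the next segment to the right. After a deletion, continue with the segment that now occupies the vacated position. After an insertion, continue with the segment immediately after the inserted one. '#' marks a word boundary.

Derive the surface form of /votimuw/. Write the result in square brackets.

[vozimuw]

Rule 1 t-Assibilation: [votimuw] → [vosimuw]
Rule 2 Voicing Between Vowels: [vosimuw] → [vozimuw]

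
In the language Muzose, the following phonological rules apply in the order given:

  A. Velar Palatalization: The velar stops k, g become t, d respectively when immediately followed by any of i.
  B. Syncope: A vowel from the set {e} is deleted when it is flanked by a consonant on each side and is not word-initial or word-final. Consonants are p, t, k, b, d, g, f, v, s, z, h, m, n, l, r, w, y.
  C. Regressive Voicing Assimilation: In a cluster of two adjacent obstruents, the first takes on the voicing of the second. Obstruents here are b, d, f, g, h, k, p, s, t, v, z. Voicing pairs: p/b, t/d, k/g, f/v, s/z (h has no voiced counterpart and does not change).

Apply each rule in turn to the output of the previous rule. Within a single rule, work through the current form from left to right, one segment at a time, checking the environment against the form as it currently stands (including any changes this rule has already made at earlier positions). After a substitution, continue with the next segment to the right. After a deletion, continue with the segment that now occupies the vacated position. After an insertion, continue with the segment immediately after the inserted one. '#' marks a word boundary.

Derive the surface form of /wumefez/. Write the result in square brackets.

A Velar Palatalization: no change — [wumefez]
B Syncope: [wumefez] → [wumfz]
C Regressive Voicing Assimilation: [wumfz] → [wumvz]

[wumvz]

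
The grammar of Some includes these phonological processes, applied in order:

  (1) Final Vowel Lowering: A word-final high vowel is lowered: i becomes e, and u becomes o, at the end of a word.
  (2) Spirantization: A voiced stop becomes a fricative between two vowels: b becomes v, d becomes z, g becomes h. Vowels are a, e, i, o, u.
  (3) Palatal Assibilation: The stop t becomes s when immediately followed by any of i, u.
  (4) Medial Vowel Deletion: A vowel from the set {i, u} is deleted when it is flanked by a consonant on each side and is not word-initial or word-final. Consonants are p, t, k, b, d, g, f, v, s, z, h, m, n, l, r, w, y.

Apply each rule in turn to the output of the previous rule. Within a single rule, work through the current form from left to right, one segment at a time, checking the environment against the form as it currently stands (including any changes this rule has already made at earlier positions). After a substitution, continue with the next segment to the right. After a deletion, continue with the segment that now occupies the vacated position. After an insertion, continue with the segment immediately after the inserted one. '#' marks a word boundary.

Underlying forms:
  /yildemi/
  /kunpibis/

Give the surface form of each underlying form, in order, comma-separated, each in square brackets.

/yildemi/:
  (1) Final Vowel Lowering: [yildemi] → [yildeme]
  (2) Spirantization: no change — [yildeme]
  (3) Palatal Assibilation: no change — [yildeme]
  (4) Medial Vowel Deletion: [yildeme] → [yldeme]
/kunpibis/:
  (1) Final Vowel Lowering: no change — [kunpibis]
  (2) Spirantization: [kunpibis] → [kunpivis]
  (3) Palatal Assibilation: no change — [kunpivis]
  (4) Medial Vowel Deletion: [kunpivis] → [knpvs]

[yldeme], [knpvs]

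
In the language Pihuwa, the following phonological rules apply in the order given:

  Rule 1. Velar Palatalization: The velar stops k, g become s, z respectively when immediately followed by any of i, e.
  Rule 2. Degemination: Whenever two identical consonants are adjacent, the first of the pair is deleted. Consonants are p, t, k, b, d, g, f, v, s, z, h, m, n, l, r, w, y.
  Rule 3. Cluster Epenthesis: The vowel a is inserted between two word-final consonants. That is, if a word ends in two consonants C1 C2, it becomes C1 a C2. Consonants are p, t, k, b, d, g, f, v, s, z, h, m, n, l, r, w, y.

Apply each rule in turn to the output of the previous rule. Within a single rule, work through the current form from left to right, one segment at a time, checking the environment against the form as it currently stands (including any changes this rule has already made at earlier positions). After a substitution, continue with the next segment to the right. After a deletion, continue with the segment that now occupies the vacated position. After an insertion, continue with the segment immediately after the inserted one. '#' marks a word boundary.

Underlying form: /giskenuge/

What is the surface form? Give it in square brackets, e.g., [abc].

Rule 1 Velar Palatalization: [giskenuge] → [zissenuze]
Rule 2 Degemination: [zissenuze] → [zisenuze]
Rule 3 Cluster Epenthesis: no change — [zisenuze]

[zisenuze]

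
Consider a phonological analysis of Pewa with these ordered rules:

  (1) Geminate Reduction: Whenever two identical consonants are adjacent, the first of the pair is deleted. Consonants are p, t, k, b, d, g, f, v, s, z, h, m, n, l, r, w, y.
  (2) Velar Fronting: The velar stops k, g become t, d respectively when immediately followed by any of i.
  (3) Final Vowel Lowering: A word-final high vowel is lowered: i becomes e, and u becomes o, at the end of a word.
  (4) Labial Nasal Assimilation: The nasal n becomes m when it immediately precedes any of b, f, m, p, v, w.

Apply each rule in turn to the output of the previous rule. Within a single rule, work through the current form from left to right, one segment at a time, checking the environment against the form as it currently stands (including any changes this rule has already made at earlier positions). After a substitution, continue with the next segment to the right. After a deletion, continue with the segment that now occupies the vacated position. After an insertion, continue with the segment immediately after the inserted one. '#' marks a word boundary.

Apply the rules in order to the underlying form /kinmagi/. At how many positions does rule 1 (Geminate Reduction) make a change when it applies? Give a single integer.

(1) Geminate Reduction: no change — [kinmagi]
(2) Velar Fronting: [kinmagi] → [tinmadi]
(3) Final Vowel Lowering: [tinmadi] → [tinmade]
(4) Labial Nasal Assimilation: [tinmade] → [timmade]
Rule 1 changed 0 position(s).

0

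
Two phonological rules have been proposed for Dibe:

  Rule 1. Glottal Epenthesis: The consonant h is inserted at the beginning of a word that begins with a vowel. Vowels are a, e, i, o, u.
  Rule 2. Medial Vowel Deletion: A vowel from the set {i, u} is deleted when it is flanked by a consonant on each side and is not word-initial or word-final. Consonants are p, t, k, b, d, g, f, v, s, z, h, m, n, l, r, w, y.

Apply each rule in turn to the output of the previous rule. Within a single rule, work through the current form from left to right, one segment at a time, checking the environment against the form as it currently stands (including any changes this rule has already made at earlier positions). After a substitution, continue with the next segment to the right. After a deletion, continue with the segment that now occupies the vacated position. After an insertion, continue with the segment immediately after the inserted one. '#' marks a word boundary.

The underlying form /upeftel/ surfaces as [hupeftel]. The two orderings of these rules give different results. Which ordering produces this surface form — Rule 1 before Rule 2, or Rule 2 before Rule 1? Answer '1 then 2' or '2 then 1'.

2 then 1

Order 1 then 2:
  1 Glottal Epenthesis: [upeftel] → [hupeftel]
  2 Medial Vowel Deletion: [hupeftel] → [hpeftel]
  result: [hpeftel]
Order 2 then 1:
  2 Medial Vowel Deletion: no change — [upeftel]
  1 Glottal Epenthesis: [upeftel] → [hupeftel]
  result: [hupeftel]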